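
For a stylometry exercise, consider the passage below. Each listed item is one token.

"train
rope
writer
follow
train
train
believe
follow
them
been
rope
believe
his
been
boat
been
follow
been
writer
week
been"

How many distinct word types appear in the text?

10

Distinct types: {been, believe, boat, follow, his, rope, them, train, week, writer}
V = 10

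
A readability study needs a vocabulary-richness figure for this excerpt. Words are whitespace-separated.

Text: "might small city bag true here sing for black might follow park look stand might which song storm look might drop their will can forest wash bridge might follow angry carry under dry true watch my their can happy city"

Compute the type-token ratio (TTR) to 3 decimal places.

0.750

N = 40 tokens, V = 30 types.
TTR = V / N = 30 / 40 = 0.750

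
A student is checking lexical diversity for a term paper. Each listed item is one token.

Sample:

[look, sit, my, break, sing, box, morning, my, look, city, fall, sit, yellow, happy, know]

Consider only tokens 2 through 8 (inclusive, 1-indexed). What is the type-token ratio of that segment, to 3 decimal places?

Segment tokens 2–8: sit, my, break, sing, box, morning, my
Segment N = 7, segment V = 6.
TTR = 6 / 7 = 0.857

0.857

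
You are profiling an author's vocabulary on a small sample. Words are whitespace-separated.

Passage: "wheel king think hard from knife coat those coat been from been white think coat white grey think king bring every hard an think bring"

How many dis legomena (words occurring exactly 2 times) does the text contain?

Frequencies: think:4, coat:3, king:2, hard:2, from:2, been:2, white:2, bring:2, wheel:1, knife:1, those:1, grey:1, every:1, an:1
Words with frequency 2: been, bring, from, hard, king, white

6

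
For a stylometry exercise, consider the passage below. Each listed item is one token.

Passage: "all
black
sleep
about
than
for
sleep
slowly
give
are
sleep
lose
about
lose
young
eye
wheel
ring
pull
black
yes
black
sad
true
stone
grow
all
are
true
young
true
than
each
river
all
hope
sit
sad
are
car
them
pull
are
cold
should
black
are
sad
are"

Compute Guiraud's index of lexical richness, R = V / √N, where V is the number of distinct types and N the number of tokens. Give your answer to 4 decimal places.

N = 49, V = 28.
√N = 7.000000
R = 28 / 7.000000 = 4.0000

4.0000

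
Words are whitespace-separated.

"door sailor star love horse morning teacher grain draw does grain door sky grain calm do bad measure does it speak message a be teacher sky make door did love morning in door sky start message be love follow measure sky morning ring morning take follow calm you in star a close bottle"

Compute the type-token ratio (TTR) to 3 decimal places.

N = 53 tokens, V = 30 types.
TTR = V / N = 30 / 53 = 0.566

0.566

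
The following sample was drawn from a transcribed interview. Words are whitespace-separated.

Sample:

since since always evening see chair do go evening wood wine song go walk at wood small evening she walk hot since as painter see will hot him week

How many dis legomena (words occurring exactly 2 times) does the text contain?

5

Frequencies: since:3, evening:3, see:2, go:2, wood:2, walk:2, hot:2, always:1, chair:1, do:1, wine:1, song:1, at:1, small:1, she:1, as:1, painter:1, will:1, him:1, week:1
Words with frequency 2: go, hot, see, walk, wood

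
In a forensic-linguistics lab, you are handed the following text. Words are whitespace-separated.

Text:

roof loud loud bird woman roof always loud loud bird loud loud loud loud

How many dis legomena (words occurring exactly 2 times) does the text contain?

Frequencies: loud:8, roof:2, bird:2, woman:1, always:1
Words with frequency 2: bird, roof

2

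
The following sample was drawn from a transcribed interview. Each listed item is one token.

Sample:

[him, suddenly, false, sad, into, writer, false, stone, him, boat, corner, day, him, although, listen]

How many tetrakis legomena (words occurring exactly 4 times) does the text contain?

0

Frequencies: him:3, false:2, suddenly:1, sad:1, into:1, writer:1, stone:1, boat:1, corner:1, day:1, although:1, listen:1
Words with frequency 4: (none)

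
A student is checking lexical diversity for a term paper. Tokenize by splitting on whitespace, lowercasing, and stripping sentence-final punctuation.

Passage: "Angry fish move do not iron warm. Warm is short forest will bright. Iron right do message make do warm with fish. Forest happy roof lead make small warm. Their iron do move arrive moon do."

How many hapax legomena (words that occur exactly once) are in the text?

Frequencies: do:5, warm:4, iron:3, fish:2, move:2, forest:2, make:2, angry:1, not:1, is:1, short:1, will:1, bright:1, right:1, message:1, with:1, happy:1, roof:1, lead:1, small:1, … (3 more, each freq 1)
Hapax (freq=1): angry, arrive, bright, happy, is, lead, message, moon, not, right, roof, short, small, their, will, with

16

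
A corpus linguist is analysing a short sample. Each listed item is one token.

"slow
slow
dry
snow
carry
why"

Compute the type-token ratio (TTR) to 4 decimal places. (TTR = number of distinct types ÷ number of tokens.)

0.8333

N = 6 tokens, V = 5 types.
TTR = V / N = 5 / 6 = 0.8333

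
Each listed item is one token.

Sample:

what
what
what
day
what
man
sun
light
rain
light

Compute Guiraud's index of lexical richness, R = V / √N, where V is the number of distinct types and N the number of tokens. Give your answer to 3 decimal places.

1.897

N = 10, V = 6.
√N = 3.162278
R = 6 / 3.162278 = 1.897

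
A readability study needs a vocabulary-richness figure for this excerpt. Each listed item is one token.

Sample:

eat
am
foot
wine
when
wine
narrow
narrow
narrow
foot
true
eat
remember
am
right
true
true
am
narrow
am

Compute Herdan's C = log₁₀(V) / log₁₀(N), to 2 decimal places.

0.73

N = 20, V = 9.
log₁₀(V) = 0.954243, log₁₀(N) = 1.301030
C = 0.954243 / 1.301030 = 0.73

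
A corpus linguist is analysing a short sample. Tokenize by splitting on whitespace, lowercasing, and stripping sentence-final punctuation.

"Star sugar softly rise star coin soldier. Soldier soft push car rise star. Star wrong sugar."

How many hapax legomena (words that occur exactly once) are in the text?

6

Frequencies: star:4, sugar:2, rise:2, soldier:2, softly:1, coin:1, soft:1, push:1, car:1, wrong:1
Hapax (freq=1): car, coin, push, soft, softly, wrong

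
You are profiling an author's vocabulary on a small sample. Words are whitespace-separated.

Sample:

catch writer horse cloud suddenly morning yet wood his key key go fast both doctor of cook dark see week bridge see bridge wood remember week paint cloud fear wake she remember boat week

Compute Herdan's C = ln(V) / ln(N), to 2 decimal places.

N = 34, V = 26.
ln(V) = 3.258097, ln(N) = 3.526361
C = 3.258097 / 3.526361 = 0.92

0.92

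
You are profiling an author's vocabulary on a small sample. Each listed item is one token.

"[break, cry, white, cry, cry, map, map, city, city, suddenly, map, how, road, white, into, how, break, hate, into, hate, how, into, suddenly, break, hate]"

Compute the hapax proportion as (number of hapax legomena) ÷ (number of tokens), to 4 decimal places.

Frequencies: break:3, cry:3, map:3, how:3, into:3, hate:3, white:2, city:2, suddenly:2, road:1
Hapax count = 1; token count = 25.
Ratio = 1 / 25 = 0.0400

0.0400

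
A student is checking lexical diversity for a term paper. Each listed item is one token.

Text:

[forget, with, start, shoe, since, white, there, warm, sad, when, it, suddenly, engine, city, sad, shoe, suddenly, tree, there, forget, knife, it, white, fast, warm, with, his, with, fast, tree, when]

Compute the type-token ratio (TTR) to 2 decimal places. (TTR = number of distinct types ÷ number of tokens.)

N = 31 tokens, V = 18 types.
TTR = V / N = 18 / 31 = 0.58

0.58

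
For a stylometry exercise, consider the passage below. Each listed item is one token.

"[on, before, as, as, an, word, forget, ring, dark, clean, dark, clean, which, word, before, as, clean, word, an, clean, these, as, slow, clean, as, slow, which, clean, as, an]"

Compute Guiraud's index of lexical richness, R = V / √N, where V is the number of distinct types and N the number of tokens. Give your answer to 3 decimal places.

2.191

N = 30, V = 12.
√N = 5.477226
R = 12 / 5.477226 = 2.191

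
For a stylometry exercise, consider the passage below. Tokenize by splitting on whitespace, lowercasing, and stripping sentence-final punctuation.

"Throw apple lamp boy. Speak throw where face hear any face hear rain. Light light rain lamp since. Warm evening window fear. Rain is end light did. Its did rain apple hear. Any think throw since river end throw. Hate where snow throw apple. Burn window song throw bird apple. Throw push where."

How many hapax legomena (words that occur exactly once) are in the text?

15

Frequencies: throw:7, apple:4, rain:4, where:3, hear:3, light:3, lamp:2, face:2, any:2, since:2, window:2, end:2, did:2, boy:1, speak:1, warm:1, evening:1, fear:1, is:1, its:1, … (8 more, each freq 1)
Hapax (freq=1): bird, boy, burn, evening, fear, hate, is, its, push, river, snow, song, speak, think, warm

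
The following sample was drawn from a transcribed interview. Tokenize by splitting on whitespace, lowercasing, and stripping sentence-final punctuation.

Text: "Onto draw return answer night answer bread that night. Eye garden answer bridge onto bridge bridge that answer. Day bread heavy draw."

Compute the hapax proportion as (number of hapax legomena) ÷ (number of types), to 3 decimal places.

0.417

Frequencies: answer:4, bridge:3, onto:2, draw:2, night:2, bread:2, that:2, return:1, eye:1, garden:1, day:1, heavy:1
Hapax count = 5; type count = 12.
Ratio = 5 / 12 = 0.417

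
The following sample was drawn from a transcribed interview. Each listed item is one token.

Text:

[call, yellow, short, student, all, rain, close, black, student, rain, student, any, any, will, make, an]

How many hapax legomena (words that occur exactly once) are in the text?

Frequencies: student:3, rain:2, any:2, call:1, yellow:1, short:1, all:1, close:1, black:1, will:1, make:1, an:1
Hapax (freq=1): all, an, black, call, close, make, short, will, yellow

9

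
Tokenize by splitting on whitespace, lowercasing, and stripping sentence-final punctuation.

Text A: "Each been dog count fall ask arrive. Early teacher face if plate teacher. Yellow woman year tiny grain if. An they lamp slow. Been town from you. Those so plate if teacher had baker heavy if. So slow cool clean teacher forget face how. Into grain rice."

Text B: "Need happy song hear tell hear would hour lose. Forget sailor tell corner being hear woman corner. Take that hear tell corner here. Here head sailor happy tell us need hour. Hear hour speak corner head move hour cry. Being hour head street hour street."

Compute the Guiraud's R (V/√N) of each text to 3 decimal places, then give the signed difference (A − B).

1.825

A: V=35, N=47, R=5.105
B: V=22, N=45, R=3.280
Difference = 5.105 − 3.280 = 1.825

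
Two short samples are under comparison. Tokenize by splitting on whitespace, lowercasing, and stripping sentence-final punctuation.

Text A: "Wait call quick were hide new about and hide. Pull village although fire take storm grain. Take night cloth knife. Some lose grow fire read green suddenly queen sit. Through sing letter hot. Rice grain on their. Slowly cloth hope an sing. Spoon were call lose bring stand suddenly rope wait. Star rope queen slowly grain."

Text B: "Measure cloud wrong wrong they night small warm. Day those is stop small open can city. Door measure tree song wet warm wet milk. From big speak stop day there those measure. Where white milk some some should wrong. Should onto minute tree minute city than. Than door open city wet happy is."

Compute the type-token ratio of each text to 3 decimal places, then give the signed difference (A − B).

0.147

TTR(A) = 41/56 = 0.732
TTR(B) = 31/53 = 0.585
Difference = 0.732 − 0.585 = 0.147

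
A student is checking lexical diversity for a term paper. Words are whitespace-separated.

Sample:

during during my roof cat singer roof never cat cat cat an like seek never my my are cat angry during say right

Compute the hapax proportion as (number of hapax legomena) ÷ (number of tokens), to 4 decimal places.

Frequencies: cat:5, during:3, my:3, roof:2, never:2, singer:1, an:1, like:1, seek:1, are:1, angry:1, say:1, right:1
Hapax count = 8; token count = 23.
Ratio = 8 / 23 = 0.3478

0.3478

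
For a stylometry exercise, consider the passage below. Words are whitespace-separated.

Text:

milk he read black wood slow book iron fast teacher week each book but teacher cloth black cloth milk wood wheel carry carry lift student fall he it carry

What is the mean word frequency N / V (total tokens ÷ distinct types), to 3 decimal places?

1.450

N = 29 tokens, V = 20 types.
Mean frequency = N / V = 29 / 20 = 1.450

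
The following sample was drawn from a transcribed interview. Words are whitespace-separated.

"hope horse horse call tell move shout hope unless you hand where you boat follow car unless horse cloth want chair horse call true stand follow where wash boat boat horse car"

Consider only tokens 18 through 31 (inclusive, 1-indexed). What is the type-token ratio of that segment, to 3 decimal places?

Segment tokens 18–31: horse, cloth, want, chair, horse, call, true, stand, follow, where, wash, boat, boat, horse
Segment N = 14, segment V = 11.
TTR = 11 / 14 = 0.786

0.786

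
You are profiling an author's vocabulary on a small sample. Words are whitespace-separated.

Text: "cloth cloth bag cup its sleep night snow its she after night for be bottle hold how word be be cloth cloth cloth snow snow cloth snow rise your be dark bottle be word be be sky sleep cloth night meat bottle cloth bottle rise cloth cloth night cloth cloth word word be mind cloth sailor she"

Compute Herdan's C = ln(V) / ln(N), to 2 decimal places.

N = 57, V = 22.
ln(V) = 3.091042, ln(N) = 4.043051
C = 3.091042 / 4.043051 = 0.76

0.76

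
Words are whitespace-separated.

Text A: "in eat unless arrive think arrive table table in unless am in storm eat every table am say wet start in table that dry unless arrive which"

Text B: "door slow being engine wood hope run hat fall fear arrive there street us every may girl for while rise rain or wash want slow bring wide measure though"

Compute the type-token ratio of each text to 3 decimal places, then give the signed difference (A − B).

TTR(A) = 15/27 = 0.556
TTR(B) = 28/29 = 0.966
Difference = 0.556 − 0.966 = -0.410

-0.410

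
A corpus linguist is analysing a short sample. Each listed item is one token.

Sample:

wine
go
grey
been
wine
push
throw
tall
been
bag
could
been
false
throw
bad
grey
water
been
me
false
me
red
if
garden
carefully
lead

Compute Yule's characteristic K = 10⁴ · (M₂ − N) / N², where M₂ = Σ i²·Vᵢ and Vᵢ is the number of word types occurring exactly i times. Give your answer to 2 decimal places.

Frequencies: been:4, wine:2, grey:2, throw:2, false:2, me:2, go:1, push:1, tall:1, bag:1, could:1, bad:1, water:1, red:1, if:1, garden:1, carefully:1, lead:1
N = 26. Frequency spectrum: V_1=12, V_2=5, V_4=1
M₂ = 1²·12 + 2²·5 + 4²·1 = 48
K = 10000 × (48 − 26) / 26² = 325.44

325.44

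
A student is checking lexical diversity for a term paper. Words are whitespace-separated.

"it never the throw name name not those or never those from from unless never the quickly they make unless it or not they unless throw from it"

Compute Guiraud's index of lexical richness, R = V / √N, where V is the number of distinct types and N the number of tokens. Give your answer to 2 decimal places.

N = 28, V = 13.
√N = 5.291503
R = 13 / 5.291503 = 2.46

2.46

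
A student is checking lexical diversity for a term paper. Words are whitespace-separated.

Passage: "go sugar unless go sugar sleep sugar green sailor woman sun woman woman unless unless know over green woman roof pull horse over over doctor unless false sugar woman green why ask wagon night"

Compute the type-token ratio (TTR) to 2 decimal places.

N = 34 tokens, V = 19 types.
TTR = V / N = 19 / 34 = 0.56

0.56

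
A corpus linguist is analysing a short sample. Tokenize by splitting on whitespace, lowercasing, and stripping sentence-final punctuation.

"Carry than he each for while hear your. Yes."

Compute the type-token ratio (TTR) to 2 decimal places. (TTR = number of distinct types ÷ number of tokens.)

1.00

N = 9 tokens, V = 9 types.
TTR = V / N = 9 / 9 = 1.00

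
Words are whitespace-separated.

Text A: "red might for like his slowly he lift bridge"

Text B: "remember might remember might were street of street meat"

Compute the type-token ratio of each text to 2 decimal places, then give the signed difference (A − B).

TTR(A) = 9/9 = 1.00
TTR(B) = 6/9 = 0.67
Difference = 1.00 − 0.67 = 0.33

0.33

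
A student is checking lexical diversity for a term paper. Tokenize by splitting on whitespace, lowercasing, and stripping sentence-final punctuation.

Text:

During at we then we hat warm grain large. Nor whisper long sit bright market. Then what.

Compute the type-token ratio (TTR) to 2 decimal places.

0.88

N = 17 tokens, V = 15 types.
TTR = V / N = 15 / 17 = 0.88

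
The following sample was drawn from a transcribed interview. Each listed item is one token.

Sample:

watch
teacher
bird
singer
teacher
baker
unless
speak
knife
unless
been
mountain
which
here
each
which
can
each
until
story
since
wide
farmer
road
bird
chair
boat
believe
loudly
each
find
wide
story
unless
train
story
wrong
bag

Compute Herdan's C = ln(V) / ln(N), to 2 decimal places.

0.92

N = 38, V = 28.
ln(V) = 3.332205, ln(N) = 3.637586
C = 3.332205 / 3.637586 = 0.92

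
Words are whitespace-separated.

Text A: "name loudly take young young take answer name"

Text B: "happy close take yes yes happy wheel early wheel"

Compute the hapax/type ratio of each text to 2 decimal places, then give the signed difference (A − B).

-0.10

A: hapax=2, V=5, ratio=0.40
B: hapax=3, V=6, ratio=0.50
Difference = 0.40 − 0.50 = -0.10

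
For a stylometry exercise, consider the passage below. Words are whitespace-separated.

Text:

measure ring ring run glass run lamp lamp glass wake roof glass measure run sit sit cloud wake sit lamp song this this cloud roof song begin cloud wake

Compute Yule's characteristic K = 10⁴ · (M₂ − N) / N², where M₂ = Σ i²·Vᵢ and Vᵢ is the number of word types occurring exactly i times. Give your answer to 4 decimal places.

Frequencies: run:3, glass:3, lamp:3, wake:3, sit:3, cloud:3, measure:2, ring:2, roof:2, song:2, this:2, begin:1
N = 29. Frequency spectrum: V_1=1, V_2=5, V_3=6
M₂ = 1²·1 + 2²·5 + 3²·6 = 75
K = 10000 × (75 − 29) / 29² = 546.9679

546.9679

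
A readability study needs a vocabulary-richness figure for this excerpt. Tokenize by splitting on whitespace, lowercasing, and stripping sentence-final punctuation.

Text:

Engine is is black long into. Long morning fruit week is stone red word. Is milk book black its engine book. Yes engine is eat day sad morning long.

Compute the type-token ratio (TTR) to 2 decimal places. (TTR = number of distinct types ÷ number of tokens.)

0.62

N = 29 tokens, V = 18 types.
TTR = V / N = 18 / 29 = 0.62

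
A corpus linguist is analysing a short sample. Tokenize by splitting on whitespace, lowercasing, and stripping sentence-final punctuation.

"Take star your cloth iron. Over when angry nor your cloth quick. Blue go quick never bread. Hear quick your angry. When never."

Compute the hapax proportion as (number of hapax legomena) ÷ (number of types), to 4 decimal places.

0.6000

Frequencies: your:3, quick:3, cloth:2, when:2, angry:2, never:2, take:1, star:1, iron:1, over:1, nor:1, blue:1, go:1, bread:1, hear:1
Hapax count = 9; type count = 15.
Ratio = 9 / 15 = 0.6000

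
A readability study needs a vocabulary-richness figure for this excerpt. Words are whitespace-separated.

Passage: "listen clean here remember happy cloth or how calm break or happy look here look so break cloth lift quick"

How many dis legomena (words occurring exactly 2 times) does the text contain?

Frequencies: here:2, happy:2, cloth:2, or:2, break:2, look:2, listen:1, clean:1, remember:1, how:1, calm:1, so:1, lift:1, quick:1
Words with frequency 2: break, cloth, happy, here, look, or

6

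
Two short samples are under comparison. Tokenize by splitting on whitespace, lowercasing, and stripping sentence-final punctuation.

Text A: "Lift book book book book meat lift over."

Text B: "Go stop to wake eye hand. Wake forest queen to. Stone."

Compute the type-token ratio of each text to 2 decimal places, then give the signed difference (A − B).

TTR(A) = 4/8 = 0.50
TTR(B) = 9/11 = 0.82
Difference = 0.50 − 0.82 = -0.32

-0.32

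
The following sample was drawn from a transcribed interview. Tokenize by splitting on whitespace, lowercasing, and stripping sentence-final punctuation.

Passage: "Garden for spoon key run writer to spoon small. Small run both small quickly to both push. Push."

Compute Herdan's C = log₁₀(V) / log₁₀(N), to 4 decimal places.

N = 18, V = 11.
log₁₀(V) = 1.041393, log₁₀(N) = 1.255273
C = 1.041393 / 1.255273 = 0.8296

0.8296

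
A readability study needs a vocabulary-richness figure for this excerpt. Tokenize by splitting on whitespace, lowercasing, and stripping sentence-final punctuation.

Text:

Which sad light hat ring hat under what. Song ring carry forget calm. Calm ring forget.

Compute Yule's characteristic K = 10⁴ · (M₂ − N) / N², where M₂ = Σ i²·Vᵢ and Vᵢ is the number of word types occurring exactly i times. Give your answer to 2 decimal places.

Frequencies: ring:3, hat:2, forget:2, calm:2, which:1, sad:1, light:1, under:1, what:1, song:1, carry:1
N = 16. Frequency spectrum: V_1=7, V_2=3, V_3=1
M₂ = 1²·7 + 2²·3 + 3²·1 = 28
K = 10000 × (28 − 16) / 16² = 468.75

468.75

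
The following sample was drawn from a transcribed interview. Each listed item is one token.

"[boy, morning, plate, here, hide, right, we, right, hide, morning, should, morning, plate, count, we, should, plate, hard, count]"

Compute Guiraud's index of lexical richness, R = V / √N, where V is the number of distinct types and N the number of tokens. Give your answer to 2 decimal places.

2.29

N = 19, V = 10.
√N = 4.358899
R = 10 / 4.358899 = 2.29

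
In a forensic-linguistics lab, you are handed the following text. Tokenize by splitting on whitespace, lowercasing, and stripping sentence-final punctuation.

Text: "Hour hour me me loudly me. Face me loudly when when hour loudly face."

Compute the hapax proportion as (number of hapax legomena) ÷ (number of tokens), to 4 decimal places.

0.0000

Frequencies: me:4, hour:3, loudly:3, face:2, when:2
Hapax count = 0; token count = 14.
Ratio = 0 / 14 = 0.0000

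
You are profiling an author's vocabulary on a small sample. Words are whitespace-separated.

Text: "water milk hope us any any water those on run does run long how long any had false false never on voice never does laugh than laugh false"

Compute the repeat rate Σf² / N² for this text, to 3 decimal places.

0.069

Frequencies: any:3, false:3, water:2, on:2, run:2, does:2, long:2, never:2, laugh:2, milk:1, hope:1, us:1, those:1, how:1, had:1, voice:1, than:1
Σf² = 54; N² = 784
Repeat rate = 54 / 784 = 0.069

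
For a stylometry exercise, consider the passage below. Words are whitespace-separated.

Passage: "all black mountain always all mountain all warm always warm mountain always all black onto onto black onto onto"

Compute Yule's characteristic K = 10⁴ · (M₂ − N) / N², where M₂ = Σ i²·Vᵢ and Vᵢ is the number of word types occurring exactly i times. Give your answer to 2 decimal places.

Frequencies: all:4, onto:4, black:3, mountain:3, always:3, warm:2
N = 19. Frequency spectrum: V_2=1, V_3=3, V_4=2
M₂ = 2²·1 + 3²·3 + 4²·2 = 63
K = 10000 × (63 − 19) / 19² = 1218.84

1218.84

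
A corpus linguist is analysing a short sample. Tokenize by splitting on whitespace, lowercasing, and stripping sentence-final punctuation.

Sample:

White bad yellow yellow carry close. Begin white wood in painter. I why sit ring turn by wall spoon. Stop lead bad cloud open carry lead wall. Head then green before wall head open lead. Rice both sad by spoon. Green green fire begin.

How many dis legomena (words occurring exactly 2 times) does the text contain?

9

Frequencies: wall:3, lead:3, green:3, white:2, bad:2, yellow:2, carry:2, begin:2, by:2, spoon:2, open:2, head:2, close:1, wood:1, in:1, painter:1, i:1, why:1, sit:1, ring:1, … (9 more, each freq 1)
Words with frequency 2: bad, begin, by, carry, head, open, spoon, white, yellow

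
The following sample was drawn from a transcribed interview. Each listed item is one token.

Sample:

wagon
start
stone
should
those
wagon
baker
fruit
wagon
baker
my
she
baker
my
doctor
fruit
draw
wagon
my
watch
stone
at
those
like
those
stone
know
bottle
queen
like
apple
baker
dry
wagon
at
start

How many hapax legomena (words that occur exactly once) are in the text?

Frequencies: wagon:5, baker:4, stone:3, those:3, my:3, start:2, fruit:2, at:2, like:2, should:1, she:1, doctor:1, draw:1, watch:1, know:1, bottle:1, queen:1, apple:1, dry:1
Hapax (freq=1): apple, bottle, doctor, draw, dry, know, queen, she, should, watch

10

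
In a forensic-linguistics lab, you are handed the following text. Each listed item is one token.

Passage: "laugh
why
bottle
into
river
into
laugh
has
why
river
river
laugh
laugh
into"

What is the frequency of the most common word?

4

Frequencies: laugh:4, into:3, river:3, why:2, bottle:1, has:1
Most common: 'laugh' with frequency 4.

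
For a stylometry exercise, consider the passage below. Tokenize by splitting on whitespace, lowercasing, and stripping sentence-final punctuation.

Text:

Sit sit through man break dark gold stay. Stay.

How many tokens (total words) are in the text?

Tokens: sit, sit, through, man, break, dark, gold, stay, stay
N = 9

9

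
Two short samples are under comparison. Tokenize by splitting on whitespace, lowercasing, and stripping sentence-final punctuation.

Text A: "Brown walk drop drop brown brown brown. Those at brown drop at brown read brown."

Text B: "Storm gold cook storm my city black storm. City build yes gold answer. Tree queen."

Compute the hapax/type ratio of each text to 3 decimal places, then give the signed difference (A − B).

A: hapax=3, V=6, ratio=0.500
B: hapax=8, V=11, ratio=0.727
Difference = 0.500 − 0.727 = -0.227

-0.227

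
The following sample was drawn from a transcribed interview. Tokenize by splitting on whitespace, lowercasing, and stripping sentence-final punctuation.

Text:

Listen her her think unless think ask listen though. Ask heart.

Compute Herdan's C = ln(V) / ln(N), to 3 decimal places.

N = 11, V = 7.
ln(V) = 1.945910, ln(N) = 2.397895
C = 1.945910 / 2.397895 = 0.812

0.812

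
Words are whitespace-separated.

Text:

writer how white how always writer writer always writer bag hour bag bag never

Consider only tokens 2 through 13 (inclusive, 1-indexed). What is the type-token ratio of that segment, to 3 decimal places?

Segment tokens 2–13: how, white, how, always, writer, writer, always, writer, bag, hour, bag, bag
Segment N = 12, segment V = 6.
TTR = 6 / 12 = 0.500

0.500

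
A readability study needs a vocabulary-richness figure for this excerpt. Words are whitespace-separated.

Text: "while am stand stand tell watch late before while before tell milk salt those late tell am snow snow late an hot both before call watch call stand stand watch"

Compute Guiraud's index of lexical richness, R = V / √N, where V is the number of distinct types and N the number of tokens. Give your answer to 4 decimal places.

2.7386

N = 30, V = 15.
√N = 5.477226
R = 15 / 5.477226 = 2.7386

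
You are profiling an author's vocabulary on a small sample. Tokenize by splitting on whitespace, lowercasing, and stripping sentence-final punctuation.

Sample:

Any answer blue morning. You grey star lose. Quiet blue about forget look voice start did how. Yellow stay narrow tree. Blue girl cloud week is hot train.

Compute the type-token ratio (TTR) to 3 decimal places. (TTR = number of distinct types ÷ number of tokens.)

0.929

N = 28 tokens, V = 26 types.
TTR = V / N = 26 / 28 = 0.929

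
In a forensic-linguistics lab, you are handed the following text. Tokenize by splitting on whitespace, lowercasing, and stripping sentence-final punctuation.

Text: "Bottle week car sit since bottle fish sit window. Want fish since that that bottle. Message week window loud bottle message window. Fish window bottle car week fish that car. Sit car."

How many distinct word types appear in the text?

11

Distinct types: {bottle, car, fish, loud, message, since, sit, that, want, week, window}
V = 11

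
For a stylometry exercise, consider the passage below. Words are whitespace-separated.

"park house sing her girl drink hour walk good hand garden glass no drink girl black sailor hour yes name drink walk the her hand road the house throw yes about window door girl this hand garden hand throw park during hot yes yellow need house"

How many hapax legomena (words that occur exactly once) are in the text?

Frequencies: hand:4, house:3, girl:3, drink:3, yes:3, park:2, her:2, hour:2, walk:2, garden:2, the:2, throw:2, sing:1, good:1, glass:1, no:1, black:1, sailor:1, name:1, road:1, … (8 more, each freq 1)
Hapax (freq=1): about, black, door, during, glass, good, hot, name, need, no, road, sailor, sing, this, window, yellow

16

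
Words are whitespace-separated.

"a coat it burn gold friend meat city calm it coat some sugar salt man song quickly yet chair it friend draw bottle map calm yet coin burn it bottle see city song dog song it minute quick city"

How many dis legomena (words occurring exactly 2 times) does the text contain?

6

Frequencies: it:5, city:3, song:3, coat:2, burn:2, friend:2, calm:2, yet:2, bottle:2, a:1, gold:1, meat:1, some:1, sugar:1, salt:1, man:1, quickly:1, chair:1, draw:1, map:1, … (5 more, each freq 1)
Words with frequency 2: bottle, burn, calm, coat, friend, yet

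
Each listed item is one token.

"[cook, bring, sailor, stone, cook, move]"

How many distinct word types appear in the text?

5

Distinct types: {bring, cook, move, sailor, stone}
V = 5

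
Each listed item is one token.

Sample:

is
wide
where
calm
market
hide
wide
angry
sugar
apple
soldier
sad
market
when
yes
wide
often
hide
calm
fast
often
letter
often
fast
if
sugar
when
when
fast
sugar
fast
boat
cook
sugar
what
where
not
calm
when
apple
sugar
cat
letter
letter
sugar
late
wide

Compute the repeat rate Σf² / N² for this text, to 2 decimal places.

0.06

Frequencies: sugar:6, wide:4, when:4, fast:4, calm:3, often:3, letter:3, where:2, market:2, hide:2, apple:2, is:1, angry:1, soldier:1, sad:1, yes:1, if:1, boat:1, cook:1, what:1, … (3 more, each freq 1)
Σf² = 139; N² = 2209
Repeat rate = 139 / 2209 = 0.06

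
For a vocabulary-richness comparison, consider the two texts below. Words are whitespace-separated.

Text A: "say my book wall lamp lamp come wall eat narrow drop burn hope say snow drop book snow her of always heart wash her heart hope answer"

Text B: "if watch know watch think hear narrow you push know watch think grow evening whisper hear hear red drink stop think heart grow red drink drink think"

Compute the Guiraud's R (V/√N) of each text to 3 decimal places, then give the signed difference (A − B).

A: V=18, N=27, R=3.464
B: V=15, N=27, R=2.887
Difference = 3.464 − 2.887 = 0.577

0.577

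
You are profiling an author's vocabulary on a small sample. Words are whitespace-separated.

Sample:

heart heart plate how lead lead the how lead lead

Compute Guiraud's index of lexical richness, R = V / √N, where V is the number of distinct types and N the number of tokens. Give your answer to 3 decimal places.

N = 10, V = 5.
√N = 3.162278
R = 5 / 3.162278 = 1.581

1.581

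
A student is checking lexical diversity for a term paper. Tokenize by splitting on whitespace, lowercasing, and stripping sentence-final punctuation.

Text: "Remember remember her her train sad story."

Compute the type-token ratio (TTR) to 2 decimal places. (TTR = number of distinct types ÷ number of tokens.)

N = 7 tokens, V = 5 types.
TTR = V / N = 5 / 7 = 0.71

0.71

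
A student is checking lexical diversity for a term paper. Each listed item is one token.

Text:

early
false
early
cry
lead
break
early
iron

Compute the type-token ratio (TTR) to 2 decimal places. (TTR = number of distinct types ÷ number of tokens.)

N = 8 tokens, V = 6 types.
TTR = V / N = 6 / 8 = 0.75

0.75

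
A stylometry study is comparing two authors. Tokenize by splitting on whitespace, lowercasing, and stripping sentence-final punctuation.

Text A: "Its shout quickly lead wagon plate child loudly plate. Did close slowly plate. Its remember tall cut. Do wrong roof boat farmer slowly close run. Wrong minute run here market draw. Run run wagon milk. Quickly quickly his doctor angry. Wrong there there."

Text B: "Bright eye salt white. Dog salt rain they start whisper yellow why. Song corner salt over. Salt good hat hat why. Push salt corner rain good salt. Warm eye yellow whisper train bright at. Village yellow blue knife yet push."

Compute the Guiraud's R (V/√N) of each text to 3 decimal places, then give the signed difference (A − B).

0.627

A: V=29, N=43, R=4.422
B: V=24, N=40, R=3.795
Difference = 4.422 − 3.795 = 0.627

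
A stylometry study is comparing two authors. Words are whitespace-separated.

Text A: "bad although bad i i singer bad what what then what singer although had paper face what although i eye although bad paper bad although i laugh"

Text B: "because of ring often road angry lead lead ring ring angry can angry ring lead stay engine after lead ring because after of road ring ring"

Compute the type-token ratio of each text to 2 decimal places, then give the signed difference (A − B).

-0.01

TTR(A) = 11/27 = 0.41
TTR(B) = 11/26 = 0.42
Difference = 0.41 − 0.42 = -0.01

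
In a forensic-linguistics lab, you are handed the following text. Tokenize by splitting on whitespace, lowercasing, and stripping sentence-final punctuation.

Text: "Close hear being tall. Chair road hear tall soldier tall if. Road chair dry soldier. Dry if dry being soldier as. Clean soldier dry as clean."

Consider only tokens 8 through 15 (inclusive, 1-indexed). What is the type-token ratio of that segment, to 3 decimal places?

Segment tokens 8–15: tall, soldier, tall, if, road, chair, dry, soldier
Segment N = 8, segment V = 6.
TTR = 6 / 8 = 0.750

0.750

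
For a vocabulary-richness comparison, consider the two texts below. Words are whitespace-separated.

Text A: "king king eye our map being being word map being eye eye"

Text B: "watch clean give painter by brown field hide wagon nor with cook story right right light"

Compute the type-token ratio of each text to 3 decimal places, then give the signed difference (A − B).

-0.438

TTR(A) = 6/12 = 0.500
TTR(B) = 15/16 = 0.938
Difference = 0.500 − 0.938 = -0.438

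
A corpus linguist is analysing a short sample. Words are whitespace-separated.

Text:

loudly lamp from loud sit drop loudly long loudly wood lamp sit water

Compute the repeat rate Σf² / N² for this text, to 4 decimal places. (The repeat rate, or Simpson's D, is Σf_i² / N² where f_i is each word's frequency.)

Frequencies: loudly:3, lamp:2, sit:2, from:1, loud:1, drop:1, long:1, wood:1, water:1
Σf² = 23; N² = 169
Repeat rate = 23 / 169 = 0.1361

0.1361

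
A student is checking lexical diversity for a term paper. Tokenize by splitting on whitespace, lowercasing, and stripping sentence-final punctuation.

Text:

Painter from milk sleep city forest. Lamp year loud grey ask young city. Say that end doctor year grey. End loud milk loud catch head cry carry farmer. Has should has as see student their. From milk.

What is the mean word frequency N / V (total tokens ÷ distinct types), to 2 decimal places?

1.37

N = 37 tokens, V = 27 types.
Mean frequency = N / V = 37 / 27 = 1.37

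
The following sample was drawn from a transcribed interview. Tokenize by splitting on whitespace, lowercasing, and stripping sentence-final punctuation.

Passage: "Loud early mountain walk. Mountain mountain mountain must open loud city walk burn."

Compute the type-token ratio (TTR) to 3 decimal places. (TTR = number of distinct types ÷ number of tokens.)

N = 13 tokens, V = 8 types.
TTR = V / N = 8 / 13 = 0.615

0.615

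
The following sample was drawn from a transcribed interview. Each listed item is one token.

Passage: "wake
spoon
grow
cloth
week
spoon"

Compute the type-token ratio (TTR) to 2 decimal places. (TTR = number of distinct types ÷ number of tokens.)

0.83

N = 6 tokens, V = 5 types.
TTR = V / N = 5 / 6 = 0.83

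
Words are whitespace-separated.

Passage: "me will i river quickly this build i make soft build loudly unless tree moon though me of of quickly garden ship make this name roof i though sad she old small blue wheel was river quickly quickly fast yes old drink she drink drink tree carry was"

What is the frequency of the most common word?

4

Frequencies: quickly:4, i:3, drink:3, me:2, river:2, this:2, build:2, make:2, tree:2, though:2, of:2, she:2, old:2, was:2, will:1, soft:1, loudly:1, unless:1, moon:1, garden:1, … (10 more, each freq 1)
Most common: 'quickly' with frequency 4.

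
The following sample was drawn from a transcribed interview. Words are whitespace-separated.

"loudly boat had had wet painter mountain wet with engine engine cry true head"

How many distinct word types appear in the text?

Distinct types: {boat, cry, engine, had, head, loudly, mountain, painter, true, wet, with}
V = 11

11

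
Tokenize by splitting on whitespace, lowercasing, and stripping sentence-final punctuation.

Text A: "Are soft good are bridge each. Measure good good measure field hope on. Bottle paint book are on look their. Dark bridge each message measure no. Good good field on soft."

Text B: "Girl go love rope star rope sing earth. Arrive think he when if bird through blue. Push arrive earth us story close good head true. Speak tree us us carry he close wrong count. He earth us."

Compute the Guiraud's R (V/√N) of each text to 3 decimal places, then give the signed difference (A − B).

-1.386

A: V=17, N=31, R=3.053
B: V=27, N=37, R=4.439
Difference = 3.053 − 4.439 = -1.386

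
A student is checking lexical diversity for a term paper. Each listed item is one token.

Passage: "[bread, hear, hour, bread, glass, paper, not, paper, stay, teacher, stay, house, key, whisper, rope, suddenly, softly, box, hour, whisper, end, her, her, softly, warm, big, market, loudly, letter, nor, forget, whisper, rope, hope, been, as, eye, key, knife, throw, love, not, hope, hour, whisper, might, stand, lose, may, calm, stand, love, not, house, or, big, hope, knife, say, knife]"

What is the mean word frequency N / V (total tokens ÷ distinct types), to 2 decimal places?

1.58

N = 60 tokens, V = 38 types.
Mean frequency = N / V = 60 / 38 = 1.58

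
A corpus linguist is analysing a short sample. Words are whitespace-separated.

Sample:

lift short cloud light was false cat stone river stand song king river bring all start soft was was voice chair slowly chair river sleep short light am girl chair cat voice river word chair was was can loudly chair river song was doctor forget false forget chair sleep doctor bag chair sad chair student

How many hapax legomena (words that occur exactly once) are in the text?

Frequencies: chair:8, was:6, river:5, short:2, light:2, false:2, cat:2, song:2, voice:2, sleep:2, doctor:2, forget:2, lift:1, cloud:1, stone:1, stand:1, king:1, bring:1, all:1, start:1, … (10 more, each freq 1)
Hapax (freq=1): all, am, bag, bring, can, cloud, girl, king, lift, loudly, sad, slowly, soft, stand, start, stone, student, word

18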